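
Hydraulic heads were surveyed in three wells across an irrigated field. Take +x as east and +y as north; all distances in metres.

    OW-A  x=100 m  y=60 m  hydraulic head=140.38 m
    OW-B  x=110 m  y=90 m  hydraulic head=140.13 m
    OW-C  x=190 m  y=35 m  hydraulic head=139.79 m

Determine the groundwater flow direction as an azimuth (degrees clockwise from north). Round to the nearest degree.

055°

Taking OW-A as reference: OW-B−OW-A = (10, 30, -0.25); OW-C−OW-A = (90, -25, -0.59).
Determinant of the coordinate differences = 10·(-25) − 90·30 = -2950.
∂h/∂x = [(-0.25)·(-25) − (-0.59)·30] / -2950 = -0.008119
∂h/∂y = [10·(-0.59) − 90·(-0.25)] / -2950 = -0.005627
Flow direction (−∇h) has components (+0.008119 E, +0.005627 N).
Azimuth = atan2(E, N) = atan2(+0.008119, +0.005627) = 55.3° ≈ 055°.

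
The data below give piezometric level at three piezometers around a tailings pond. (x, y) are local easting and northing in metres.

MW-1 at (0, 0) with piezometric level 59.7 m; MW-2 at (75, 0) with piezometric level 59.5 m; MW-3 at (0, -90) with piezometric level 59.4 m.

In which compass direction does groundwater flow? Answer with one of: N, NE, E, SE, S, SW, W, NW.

SE

∂h/∂x = (59.5 − 59.7) / (75 − 0) = -0.002667
∂h/∂y = (59.4 − 59.7) / (-90 − 0) = +0.003333
Flow = −∇h = (+0.002667 east, -0.003333 north), which points southeast.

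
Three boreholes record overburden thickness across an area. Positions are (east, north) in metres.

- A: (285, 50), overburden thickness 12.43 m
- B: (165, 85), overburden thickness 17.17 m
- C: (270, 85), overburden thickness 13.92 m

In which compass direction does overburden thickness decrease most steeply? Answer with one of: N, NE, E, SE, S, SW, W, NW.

SE

Differences from A: to B (Δx, Δy, Δh) = (-120, 35, +4.74); to C = (-15, 35, +1.49).
Solve a·Δx + b·Δy = Δd: det = (-120)·35 − (-15)·35 = -3675.
∂d/∂x = [(+4.74)·35 − (+1.49)·35] / -3675 = -0.03095
∂d/∂y = [(-120)·(+1.49) − (-15)·(+4.74)] / -3675 = +0.02931
Steepest decrease is along −∇f = (+0.03095 E, -0.02931 N) → southeast.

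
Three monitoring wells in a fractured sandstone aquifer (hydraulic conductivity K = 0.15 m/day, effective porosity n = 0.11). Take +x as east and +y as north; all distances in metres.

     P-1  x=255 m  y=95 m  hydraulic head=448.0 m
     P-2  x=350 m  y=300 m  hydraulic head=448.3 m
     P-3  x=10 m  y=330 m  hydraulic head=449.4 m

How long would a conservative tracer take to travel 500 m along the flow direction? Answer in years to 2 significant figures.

With h = a·x + b·y + c and P-1 as origin, the differences give:
  95·a + 205·b = +0.3
  (-245)·a + 235·b = +1.4
Eliminate b (×235 and ×205, subtract): 72550·a = -216.50 → a = ∂h/∂x = -0.002984
Back-substitute: b = ∂h/∂y = +0.002846.
|∇h| = √(-0.002984² + 0.002846²) = 0.004124
Seepage velocity v = K·i/n = 0.15 × 0.004124 / 0.11 = 0.005624 m/day.
t = 500 / 0.005624 = 8.89e+04 days = 243 years.

240 years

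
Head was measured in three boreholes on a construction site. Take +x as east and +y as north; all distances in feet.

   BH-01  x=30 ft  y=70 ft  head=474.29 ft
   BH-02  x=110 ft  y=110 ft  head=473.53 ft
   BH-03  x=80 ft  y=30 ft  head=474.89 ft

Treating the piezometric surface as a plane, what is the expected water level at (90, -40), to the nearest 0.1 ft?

Three-point gradient (reference BH-01): Δ to BH-02 = (80, 40, -0.76), Δ to BH-03 = (50, -40, +0.60).
∂h/∂x = -0.001231, ∂h/∂y = -0.01654 (det = -5200).
h(90, -40) = 474.29 + (-0.001231)·(60) + (-0.01654)·(-110) = 474.29 -0.074 +1.819 = 476.035 ft.

476.0 ft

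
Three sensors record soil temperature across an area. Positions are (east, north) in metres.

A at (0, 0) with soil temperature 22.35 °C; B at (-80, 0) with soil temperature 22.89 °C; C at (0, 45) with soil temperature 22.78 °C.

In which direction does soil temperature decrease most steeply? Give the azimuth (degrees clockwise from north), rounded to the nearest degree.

145°

∂T/∂x = (22.89 − 22.35) / (-80 − 0) = -0.006750
∂T/∂y = (22.78 − 22.35) / (45 − 0) = +0.009556
Steepest decrease is along −∇f: components (+0.006750 E, -0.009556 N).
Azimuth = atan2(+0.006750, -0.009556) = 144.8° ≈ 145°.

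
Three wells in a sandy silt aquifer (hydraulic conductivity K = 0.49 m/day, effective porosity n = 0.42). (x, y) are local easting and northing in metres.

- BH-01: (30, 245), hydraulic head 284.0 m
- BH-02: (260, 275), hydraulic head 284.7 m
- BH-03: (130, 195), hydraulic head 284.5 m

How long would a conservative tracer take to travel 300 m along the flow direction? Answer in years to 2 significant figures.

150 years

Three-point gradient (reference BH-01): Δ to BH-02 = (230, 30, +0.7), Δ to BH-03 = (100, -50, +0.5).
∂h/∂x = +0.003448, ∂h/∂y = -0.003103 (det = -14500).
|∇h| = √(0.003448² + -0.003103²) = 0.004639
Seepage velocity v = K·i/n = 0.49 × 0.004639 / 0.42 = 0.005412 m/day.
t = 300 / 0.005412 = 5.543e+04 days = 152 years.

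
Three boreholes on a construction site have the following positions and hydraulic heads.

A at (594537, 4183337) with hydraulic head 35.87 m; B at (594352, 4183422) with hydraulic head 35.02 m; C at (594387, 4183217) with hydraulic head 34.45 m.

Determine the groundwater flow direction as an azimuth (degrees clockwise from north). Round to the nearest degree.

239°

Differences from A: to B (Δx, Δy, Δh) = (-185, 85, -0.85); to C = (-150, -120, -1.42).
Determinant of the coordinate differences = (-185)·(-120) − (-150)·85 = 34950.
∂h/∂x = [(-0.85)·(-120) − (-1.42)·85] / 34950 = +0.006372
∂h/∂y = [(-185)·(-1.42) − (-150)·(-0.85)] / 34950 = +0.003868
Flow direction (−∇h) has components (-0.006372 E, -0.003868 N).
Azimuth = atan2(E, N) = atan2(-0.006372, -0.003868) = 238.7° ≈ 239°.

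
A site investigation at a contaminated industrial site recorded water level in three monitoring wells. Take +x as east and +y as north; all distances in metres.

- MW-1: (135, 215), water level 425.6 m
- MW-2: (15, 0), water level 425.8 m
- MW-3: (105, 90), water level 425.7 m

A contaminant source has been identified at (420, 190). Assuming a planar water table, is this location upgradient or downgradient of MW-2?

Taking MW-1 as reference: MW-2−MW-1 = (-120, -215, +0.2); MW-3−MW-1 = (-30, -125, +0.1).
Determinant of the coordinate differences = (-120)·(-125) − (-30)·(-215) = 8550.
∂h/∂x = [(+0.2)·(-125) − (+0.1)·(-215)] / 8550 = -0.0004094
∂h/∂y = [(-120)·(+0.1) − (-30)·(+0.2)] / 8550 = -0.0007018
Head at (420, 190) = 425.6 + (-0.0004094)·(285) + (-0.0007018)·(-25) = 425.50 m.
That is lower than the 425.8 m at MW-2, so the point is downgradient.

downgradient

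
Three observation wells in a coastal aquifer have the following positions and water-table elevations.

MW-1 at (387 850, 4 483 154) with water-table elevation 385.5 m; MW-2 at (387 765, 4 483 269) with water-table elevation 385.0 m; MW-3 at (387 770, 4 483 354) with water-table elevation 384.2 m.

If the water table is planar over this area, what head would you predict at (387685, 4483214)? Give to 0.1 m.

386.0 m

Differences from MW-1: to MW-2 (Δx, Δy, Δh) = (-85, 115, -0.5); to MW-3 = (-80, 200, -1.3).
Solve a·Δx + b·Δy = Δh: det = (-85)·200 − (-80)·115 = -7800.
∂h/∂x = [(-0.5)·200 − (-1.3)·115] / -7800 = -0.006346
∂h/∂y = [(-85)·(-1.3) − (-80)·(-0.5)] / -7800 = -0.009038
h(387685, 4483214) = 385.5 + (-0.006346)·(-165) + (-0.009038)·(60) = 385.5 +1.047 -0.542 = 386.005 m.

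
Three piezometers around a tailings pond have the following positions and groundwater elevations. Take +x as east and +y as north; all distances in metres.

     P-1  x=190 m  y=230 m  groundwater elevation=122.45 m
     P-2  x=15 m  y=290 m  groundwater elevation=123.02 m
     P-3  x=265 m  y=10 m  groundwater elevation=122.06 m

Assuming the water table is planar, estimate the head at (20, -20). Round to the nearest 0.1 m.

With h = a·x + b·y + c and P-1 as origin, the differences give:
  (-175)·a + 60·b = +0.57
  75·a + (-220)·b = -0.39
Eliminate b (×(-220) and ×60, subtract): 34000·a = -102.000 → a = ∂h/∂x = -0.003000
Back-substitute: b = ∂h/∂y = +0.0007500.
h(20, -20) = 122.45 + (-0.003000)·(-170) + (+0.0007500)·(-250) = 122.45 +0.510 -0.188 = 122.772 m.

122.8 m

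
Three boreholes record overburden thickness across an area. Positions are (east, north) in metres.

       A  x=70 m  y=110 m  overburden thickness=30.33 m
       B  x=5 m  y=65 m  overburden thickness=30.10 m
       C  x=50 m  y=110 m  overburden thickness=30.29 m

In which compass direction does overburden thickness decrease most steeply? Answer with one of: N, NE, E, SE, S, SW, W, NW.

Taking A as reference: B−A = (-65, -45, -0.23); C−A = (-20, 0, -0.04).
Solve a·Δx + b·Δy = Δd: det = (-65)·0 − (-20)·(-45) = -900.
∂d/∂x = [(-0.23)·0 − (-0.04)·(-45)] / -900 = +0.002000
∂d/∂y = [(-65)·(-0.04) − (-20)·(-0.23)] / -900 = +0.002222
Steepest decrease is along −∇f = (-0.002000 E, -0.002222 N) → southwest.

SW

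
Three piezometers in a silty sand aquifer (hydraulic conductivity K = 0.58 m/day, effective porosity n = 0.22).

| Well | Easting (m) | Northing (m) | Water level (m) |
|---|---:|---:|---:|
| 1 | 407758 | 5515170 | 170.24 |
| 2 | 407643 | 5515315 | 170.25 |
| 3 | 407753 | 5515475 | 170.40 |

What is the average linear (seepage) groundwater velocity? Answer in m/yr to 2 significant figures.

Taking 1 as reference: 2−1 = (-115, 145, +0.01); 3−1 = (-5, 305, +0.16).
Solve a·Δx + b·Δy = Δh: det = (-115)·305 − (-5)·145 = -34350.
∂h/∂x = [(+0.01)·305 − (+0.16)·145] / -34350 = +0.0005866
∂h/∂y = [(-115)·(+0.16) − (-5)·(+0.01)] / -34350 = +0.0005342
|∇h| = √(0.0005866² + 0.0005342²) = 0.0007934
Seepage velocity v = K·i/n = 0.58 × 0.0007934 / 0.22 = 0.002092 m/day = 0.7641 m/yr.

0.76 m/yr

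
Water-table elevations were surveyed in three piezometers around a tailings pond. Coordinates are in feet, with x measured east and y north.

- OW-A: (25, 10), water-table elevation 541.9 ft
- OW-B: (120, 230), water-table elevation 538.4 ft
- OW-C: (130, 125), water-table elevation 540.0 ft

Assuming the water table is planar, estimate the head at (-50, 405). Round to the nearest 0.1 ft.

535.9 ft

With h = a·x + b·y + c and OW-A as origin, the differences give:
  95·a + 220·b = -3.5
  105·a + 115·b = -1.9
Eliminate b (×115 and ×220, subtract): -12175·a = 15.50 → a = ∂h/∂x = -0.001273
Back-substitute: b = ∂h/∂y = -0.01536.
h(-50, 405) = 541.9 + (-0.001273)·(-75) + (-0.01536)·(395) = 541.9 +0.095 -6.067 = 535.929 ft.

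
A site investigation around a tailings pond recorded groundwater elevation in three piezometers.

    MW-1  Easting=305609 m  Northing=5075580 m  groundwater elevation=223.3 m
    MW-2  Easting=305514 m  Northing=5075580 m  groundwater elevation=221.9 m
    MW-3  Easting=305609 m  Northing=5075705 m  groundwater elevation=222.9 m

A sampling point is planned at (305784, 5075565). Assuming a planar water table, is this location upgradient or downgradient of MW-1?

upgradient

∂h/∂x = (221.9 − 223.3) / (305514 − 305609) = +0.01474
∂h/∂y = (222.9 − 223.3) / (5075705 − 5075580) = -0.003200
Head at (305784, 5075565) = 223.3 + (+0.01474)·(175) + (-0.003200)·(-15) = 225.93 m.
That is higher than the 223.3 m at MW-1, so the point is upgradient.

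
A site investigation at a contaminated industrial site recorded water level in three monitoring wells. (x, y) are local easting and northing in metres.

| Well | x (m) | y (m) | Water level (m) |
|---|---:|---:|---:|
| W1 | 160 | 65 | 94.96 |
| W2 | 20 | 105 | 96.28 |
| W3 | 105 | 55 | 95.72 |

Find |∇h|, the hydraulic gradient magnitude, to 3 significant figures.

With h = a·x + b·y + c and W1 as origin, the differences give:
  (-140)·a + 40·b = +1.32
  (-55)·a + (-10)·b = +0.76
Eliminate b (×(-10) and ×40, subtract): 3600·a = -43.600 → a = ∂h/∂x = -0.01211
Back-substitute: b = ∂h/∂y = -0.009389.
|∇h| = √(-0.01211² + -0.009389²) = 0.01532

0.0153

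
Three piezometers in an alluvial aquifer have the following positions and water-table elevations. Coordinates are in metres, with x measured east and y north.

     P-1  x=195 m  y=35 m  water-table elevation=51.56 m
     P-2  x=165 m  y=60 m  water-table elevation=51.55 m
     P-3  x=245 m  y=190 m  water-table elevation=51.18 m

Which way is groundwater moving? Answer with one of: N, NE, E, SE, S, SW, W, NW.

Taking P-1 as reference: P-2−P-1 = (-30, 25, -0.01); P-3−P-1 = (50, 155, -0.38).
Solve a·Δx + b·Δy = Δh: det = (-30)·155 − 50·25 = -5900.
∂h/∂x = [(-0.01)·155 − (-0.38)·25] / -5900 = -0.001347
∂h/∂y = [(-30)·(-0.38) − 50·(-0.01)] / -5900 = -0.002017
Flow = −∇h = (+0.001347 east, +0.002017 north), which points northeast.

NE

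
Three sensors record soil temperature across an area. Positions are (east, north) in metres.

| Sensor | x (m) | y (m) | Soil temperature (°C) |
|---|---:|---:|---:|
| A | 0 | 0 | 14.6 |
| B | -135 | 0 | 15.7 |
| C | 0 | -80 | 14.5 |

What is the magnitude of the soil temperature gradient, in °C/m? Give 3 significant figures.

0.00824 °C/m

∂T/∂x = (15.7 − 14.6) / (-135 − 0) = -0.008148
∂T/∂y = (14.5 − 14.6) / (-80 − 0) = +0.001250
|∇f| = √(-0.008148² + 0.001250²) = 0.008243 °C/m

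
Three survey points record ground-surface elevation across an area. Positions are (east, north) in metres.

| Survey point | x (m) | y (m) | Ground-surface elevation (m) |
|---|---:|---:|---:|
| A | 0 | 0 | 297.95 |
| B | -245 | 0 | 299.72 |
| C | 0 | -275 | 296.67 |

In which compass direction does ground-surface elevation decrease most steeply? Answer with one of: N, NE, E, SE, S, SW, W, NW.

∂z/∂x = (299.72 − 297.95) / (-245 − 0) = -0.007224
∂z/∂y = (296.67 − 297.95) / (-275 − 0) = +0.004655
Steepest decrease is along −∇f = (+0.007224 E, -0.004655 N) → southeast.

SE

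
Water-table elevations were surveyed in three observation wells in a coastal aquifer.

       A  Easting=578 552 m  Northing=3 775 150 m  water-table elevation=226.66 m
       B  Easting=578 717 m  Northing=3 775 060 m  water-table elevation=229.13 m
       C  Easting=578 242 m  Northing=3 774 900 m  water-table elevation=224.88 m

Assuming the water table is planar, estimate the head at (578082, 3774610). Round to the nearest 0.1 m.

225.1 m

Differences from A: to B (Δx, Δy, Δh) = (165, -90, +2.47); to C = (-310, -250, -1.78).
Determinant of the coordinate differences = 165·(-250) − (-310)·(-90) = -69150.
∂h/∂x = [(+2.47)·(-250) − (-1.78)·(-90)] / -69150 = +0.01125
∂h/∂y = [165·(-1.78) − (-310)·(+2.47)] / -69150 = -0.006826
h(578082, 3774610) = 226.66 + (+0.01125)·(-470) + (-0.006826)·(-540) = 226.66 -5.286 +3.686 = 225.060 m.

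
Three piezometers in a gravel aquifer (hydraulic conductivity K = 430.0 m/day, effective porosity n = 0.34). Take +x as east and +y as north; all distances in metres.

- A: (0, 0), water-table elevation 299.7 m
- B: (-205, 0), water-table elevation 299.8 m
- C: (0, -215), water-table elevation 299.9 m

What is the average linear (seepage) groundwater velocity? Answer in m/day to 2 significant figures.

1.3 m/day

∂h/∂x = (299.8 − 299.7) / (-205 − 0) = -0.0004878
∂h/∂y = (299.9 − 299.7) / (-215 − 0) = -0.0009302
|∇h| = √(-0.0004878² + -0.0009302²) = 0.00105
Seepage velocity v = K·i/n = 430.0 × 0.00105 / 0.34 = 1.328 m/day.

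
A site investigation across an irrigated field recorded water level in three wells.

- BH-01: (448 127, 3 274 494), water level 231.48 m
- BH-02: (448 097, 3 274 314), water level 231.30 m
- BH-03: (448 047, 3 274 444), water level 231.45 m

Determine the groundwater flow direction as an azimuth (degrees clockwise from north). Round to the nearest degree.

165°

Differences from BH-01: to BH-02 (Δx, Δy, Δh) = (-30, -180, -0.18); to BH-03 = (-80, -50, -0.03).
Determinant of the coordinate differences = (-30)·(-50) − (-80)·(-180) = -12900.
∂h/∂x = [(-0.18)·(-50) − (-0.03)·(-180)] / -12900 = -0.0002791
∂h/∂y = [(-30)·(-0.03) − (-80)·(-0.18)] / -12900 = +0.001047
Flow direction (−∇h) has components (+0.0002791 E, -0.001047 N).
Azimuth = atan2(E, N) = atan2(+0.0002791, -0.001047) = 165.1° ≈ 165°.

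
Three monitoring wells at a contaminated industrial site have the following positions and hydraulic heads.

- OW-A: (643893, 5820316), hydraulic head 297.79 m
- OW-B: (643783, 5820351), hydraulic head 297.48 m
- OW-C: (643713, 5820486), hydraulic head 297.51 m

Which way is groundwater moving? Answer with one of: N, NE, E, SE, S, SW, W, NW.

SW

Taking OW-A as reference: OW-B−OW-A = (-110, 35, -0.31); OW-C−OW-A = (-180, 170, -0.28).
Determinant of the coordinate differences = (-110)·170 − (-180)·35 = -12400.
∂h/∂x = [(-0.31)·170 − (-0.28)·35] / -12400 = +0.003460
∂h/∂y = [(-110)·(-0.28) − (-180)·(-0.31)] / -12400 = +0.002016
Flow = −∇h = (-0.003460 east, -0.002016 north), which points southwest.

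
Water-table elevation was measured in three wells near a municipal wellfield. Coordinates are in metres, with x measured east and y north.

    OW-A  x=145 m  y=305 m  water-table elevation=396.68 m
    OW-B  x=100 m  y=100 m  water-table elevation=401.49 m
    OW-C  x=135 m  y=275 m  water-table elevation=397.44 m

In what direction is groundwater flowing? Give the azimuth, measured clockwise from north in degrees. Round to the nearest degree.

Differences from OW-A: to OW-B (Δx, Δy, Δh) = (-45, -205, +4.81); to OW-C = (-10, -30, +0.76).
Determinant of the coordinate differences = (-45)·(-30) − (-10)·(-205) = -700.
∂h/∂x = [(+4.81)·(-30) − (+0.76)·(-205)] / -700 = -0.01643
∂h/∂y = [(-45)·(+0.76) − (-10)·(+4.81)] / -700 = -0.01986
Flow direction (−∇h) has components (+0.01643 E, +0.01986 N).
Azimuth = atan2(E, N) = atan2(+0.01643, +0.01986) = 39.6° ≈ 040°.

040°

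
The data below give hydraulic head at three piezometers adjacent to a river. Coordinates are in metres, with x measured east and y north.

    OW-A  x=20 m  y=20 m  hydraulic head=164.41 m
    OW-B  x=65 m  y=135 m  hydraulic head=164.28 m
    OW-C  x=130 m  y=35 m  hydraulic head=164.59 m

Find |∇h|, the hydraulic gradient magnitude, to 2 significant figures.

Differences from OW-A: to OW-B (Δx, Δy, Δh) = (45, 115, -0.13); to OW-C = (110, 15, +0.18).
Solve a·Δx + b·Δy = Δh: det = 45·15 − 110·115 = -11975.
∂h/∂x = [(-0.13)·15 − (+0.18)·115] / -11975 = +0.001891
∂h/∂y = [45·(+0.18) − 110·(-0.13)] / -11975 = -0.001871
|∇h| = √(0.001891² + -0.001871²) = 0.00266

0.0027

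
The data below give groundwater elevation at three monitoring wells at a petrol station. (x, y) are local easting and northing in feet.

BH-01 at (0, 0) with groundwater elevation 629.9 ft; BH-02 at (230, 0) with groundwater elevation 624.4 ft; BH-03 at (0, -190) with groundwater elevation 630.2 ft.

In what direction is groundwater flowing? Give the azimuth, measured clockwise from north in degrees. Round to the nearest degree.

∂h/∂x = (624.4 − 629.9) / (230 − 0) = -0.02391
∂h/∂y = (630.2 − 629.9) / (-190 − 0) = -0.001579
Flow direction (−∇h) has components (+0.02391 E, +0.001579 N).
Azimuth = atan2(E, N) = atan2(+0.02391, +0.001579) = 86.2° ≈ 086°.

086°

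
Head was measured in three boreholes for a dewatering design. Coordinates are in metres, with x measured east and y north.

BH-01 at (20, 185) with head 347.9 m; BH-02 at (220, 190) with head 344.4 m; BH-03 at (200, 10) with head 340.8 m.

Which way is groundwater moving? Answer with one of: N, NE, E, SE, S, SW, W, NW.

Taking BH-01 as reference: BH-02−BH-01 = (200, 5, -3.5); BH-03−BH-01 = (180, -175, -7.1).
Solve a·Δx + b·Δy = Δh: det = 200·(-175) − 180·5 = -35900.
∂h/∂x = [(-3.5)·(-175) − (-7.1)·5] / -35900 = -0.01805
∂h/∂y = [200·(-7.1) − 180·(-3.5)] / -35900 = +0.02201
Flow = −∇h = (+0.01805 east, -0.02201 north), which points southeast.

SE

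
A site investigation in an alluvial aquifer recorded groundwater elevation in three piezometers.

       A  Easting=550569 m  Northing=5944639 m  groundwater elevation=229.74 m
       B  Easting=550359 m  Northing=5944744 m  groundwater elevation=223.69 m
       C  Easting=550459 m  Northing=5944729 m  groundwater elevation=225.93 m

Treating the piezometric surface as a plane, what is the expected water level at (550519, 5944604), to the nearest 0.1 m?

229.4 m

Taking A as reference: B−A = (-210, 105, -6.05); C−A = (-110, 90, -3.81).
Determinant of the coordinate differences = (-210)·90 − (-110)·105 = -7350.
∂h/∂x = [(-6.05)·90 − (-3.81)·105] / -7350 = +0.01965
∂h/∂y = [(-210)·(-3.81) − (-110)·(-6.05)] / -7350 = -0.01831
h(550519, 5944604) = 229.74 + (+0.01965)·(-50) + (-0.01831)·(-35) = 229.74 -0.983 +0.641 = 229.398 m.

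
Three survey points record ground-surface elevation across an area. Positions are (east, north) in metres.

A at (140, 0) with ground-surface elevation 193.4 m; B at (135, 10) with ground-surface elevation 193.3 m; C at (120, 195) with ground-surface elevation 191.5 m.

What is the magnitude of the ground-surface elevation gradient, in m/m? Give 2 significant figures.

Taking A as reference: B−A = (-5, 10, -0.1); C−A = (-20, 195, -1.9).
Solve a·Δx + b·Δy = Δz: det = (-5)·195 − (-20)·10 = -775.
∂z/∂x = [(-0.1)·195 − (-1.9)·10] / -775 = +0.0006452
∂z/∂y = [(-5)·(-1.9) − (-20)·(-0.1)] / -775 = -0.009677
|∇f| = √(0.0006452² + -0.009677²) = 0.009698 m/m

0.0097 m/m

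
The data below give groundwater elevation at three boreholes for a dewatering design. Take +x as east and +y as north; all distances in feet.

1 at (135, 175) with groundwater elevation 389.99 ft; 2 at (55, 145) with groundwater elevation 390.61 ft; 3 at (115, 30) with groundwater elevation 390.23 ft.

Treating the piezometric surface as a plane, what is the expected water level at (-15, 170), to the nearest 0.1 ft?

391.1 ft

With h = a·x + b·y + c and 1 as origin, the differences give:
  (-80)·a + (-30)·b = +0.62
  (-20)·a + (-145)·b = +0.24
Eliminate b (×(-145) and ×(-30), subtract): 11000·a = -82.700 → a = ∂h/∂x = -0.007518
Back-substitute: b = ∂h/∂y = -0.0006182.
h(-15, 170) = 389.99 + (-0.007518)·(-150) + (-0.0006182)·(-5) = 389.99 +1.128 +0.003 = 391.121 ft.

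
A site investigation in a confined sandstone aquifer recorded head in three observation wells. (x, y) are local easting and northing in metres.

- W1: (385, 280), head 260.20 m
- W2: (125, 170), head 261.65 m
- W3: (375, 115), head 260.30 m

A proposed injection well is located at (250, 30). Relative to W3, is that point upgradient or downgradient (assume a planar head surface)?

upgradient

Differences from W1: to W2 (Δx, Δy, Δh) = (-260, -110, +1.45); to W3 = (-10, -165, +0.10).
Determinant of the coordinate differences = (-260)·(-165) − (-10)·(-110) = 41800.
∂h/∂x = [(+1.45)·(-165) − (+0.10)·(-110)] / 41800 = -0.005461
∂h/∂y = [(-260)·(+0.10) − (-10)·(+1.45)] / 41800 = -0.0002751
Head at (250, 30) = 260.20 + (-0.005461)·(-135) + (-0.0002751)·(-250) = 261.01 m.
That is higher than the 260.30 m at W3, so the point is upgradient.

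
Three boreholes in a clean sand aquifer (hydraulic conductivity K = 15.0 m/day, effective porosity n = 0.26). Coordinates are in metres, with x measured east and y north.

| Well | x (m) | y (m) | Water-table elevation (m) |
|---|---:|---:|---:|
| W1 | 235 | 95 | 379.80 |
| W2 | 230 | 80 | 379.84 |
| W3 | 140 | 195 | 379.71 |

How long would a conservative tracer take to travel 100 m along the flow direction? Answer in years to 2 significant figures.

Three-point gradient (reference W1): Δ to W2 = (-5, -15, +0.04), Δ to W3 = (-95, 100, -0.09).
∂h/∂x = -0.001377, ∂h/∂y = -0.002208 (det = -1925).
|∇h| = √(-0.001377² + -0.002208²) = 0.002602
Seepage velocity v = K·i/n = 15.0 × 0.002602 / 0.26 = 0.1501 m/day.
t = 100 / 0.1501 = 666.2 days = 1.82 years.

1.8 years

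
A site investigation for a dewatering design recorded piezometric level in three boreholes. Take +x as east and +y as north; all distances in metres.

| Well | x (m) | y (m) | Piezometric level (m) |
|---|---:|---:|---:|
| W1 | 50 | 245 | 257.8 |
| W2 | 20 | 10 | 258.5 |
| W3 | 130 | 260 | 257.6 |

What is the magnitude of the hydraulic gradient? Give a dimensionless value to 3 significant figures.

With h = a·x + b·y + c and W1 as origin, the differences give:
  (-30)·a + (-235)·b = +0.7
  80·a + 15·b = -0.2
Eliminate b (×15 and ×(-235), subtract): 18350·a = -36.50 → a = ∂h/∂x = -0.001989
Back-substitute: b = ∂h/∂y = -0.002725.
|∇h| = √(-0.001989² + -0.002725²) = 0.003374

0.00337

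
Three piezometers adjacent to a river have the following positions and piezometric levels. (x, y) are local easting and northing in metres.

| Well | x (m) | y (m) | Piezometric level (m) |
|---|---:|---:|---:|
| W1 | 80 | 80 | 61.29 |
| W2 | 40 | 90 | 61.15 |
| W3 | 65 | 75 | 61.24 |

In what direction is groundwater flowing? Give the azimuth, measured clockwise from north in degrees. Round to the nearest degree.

275°

With h = a·x + b·y + c and W1 as origin, the differences give:
  (-40)·a + 10·b = -0.14
  (-15)·a + (-5)·b = -0.05
Eliminate b (×(-5) and ×10, subtract): 350·a = 1.200 → a = ∂h/∂x = +0.003429
Back-substitute: b = ∂h/∂y = -0.0002857.
Flow direction (−∇h) has components (-0.003429 E, +0.0002857 N).
Azimuth = atan2(E, N) = atan2(-0.003429, +0.0002857) = 274.8° ≈ 275°.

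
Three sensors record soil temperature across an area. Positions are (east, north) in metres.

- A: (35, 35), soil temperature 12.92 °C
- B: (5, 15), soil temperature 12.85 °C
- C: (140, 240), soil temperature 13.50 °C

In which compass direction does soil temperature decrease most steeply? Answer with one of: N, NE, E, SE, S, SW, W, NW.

S

With T = a·x + b·y + c and A as origin, the differences give:
  (-30)·a + (-20)·b = -0.07
  105·a + 205·b = +0.58
Eliminate b (×205 and ×(-20), subtract): -4050·a = -2.750 → a = ∂T/∂x = +0.0006790
Back-substitute: b = ∂T/∂y = +0.002481.
Steepest decrease is along −∇f = (-0.0006790 E, -0.002481 N) → south.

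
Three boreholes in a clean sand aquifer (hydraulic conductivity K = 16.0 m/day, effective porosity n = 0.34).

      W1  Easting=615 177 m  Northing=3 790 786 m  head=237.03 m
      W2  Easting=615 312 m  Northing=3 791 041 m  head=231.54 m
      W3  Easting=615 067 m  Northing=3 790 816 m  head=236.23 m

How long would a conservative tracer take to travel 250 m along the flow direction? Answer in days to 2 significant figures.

240 days

Differences from W1: to W2 (Δx, Δy, Δh) = (135, 255, -5.49); to W3 = (-110, 30, -0.80).
Determinant of the coordinate differences = 135·30 − (-110)·255 = 32100.
∂h/∂x = [(-5.49)·30 − (-0.80)·255] / 32100 = +0.001224
∂h/∂y = [135·(-0.80) − (-110)·(-5.49)] / 32100 = -0.02218
|∇h| = √(0.001224² + -0.02218²) = 0.02221
Seepage velocity v = K·i/n = 16.0 × 0.02221 / 0.34 = 1.045 m/day.
t = 250 / 1.045 = 239.2 days.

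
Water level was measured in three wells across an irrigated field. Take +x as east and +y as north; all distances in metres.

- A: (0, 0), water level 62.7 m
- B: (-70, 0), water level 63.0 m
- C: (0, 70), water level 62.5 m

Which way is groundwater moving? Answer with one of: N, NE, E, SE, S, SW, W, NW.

NE

∂h/∂x = (63.0 − 62.7) / (-70 − 0) = -0.004286
∂h/∂y = (62.5 − 62.7) / (70 − 0) = -0.002857
Flow = −∇h = (+0.004286 east, +0.002857 north), which points northeast.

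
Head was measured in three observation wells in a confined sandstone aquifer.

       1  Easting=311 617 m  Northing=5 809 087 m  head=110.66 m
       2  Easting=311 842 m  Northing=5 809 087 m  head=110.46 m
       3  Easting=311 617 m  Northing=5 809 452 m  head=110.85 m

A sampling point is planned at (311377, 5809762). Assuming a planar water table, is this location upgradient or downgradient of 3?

∂h/∂x = (110.46 − 110.66) / (311842 − 311617) = -0.0008889
∂h/∂y = (110.85 − 110.66) / (5809452 − 5809087) = +0.0005205
Head at (311377, 5809762) = 110.66 + (-0.0008889)·(-240) + (+0.0005205)·(675) = 111.22 m.
That is higher than the 110.85 m at 3, so the point is upgradient.

upgradient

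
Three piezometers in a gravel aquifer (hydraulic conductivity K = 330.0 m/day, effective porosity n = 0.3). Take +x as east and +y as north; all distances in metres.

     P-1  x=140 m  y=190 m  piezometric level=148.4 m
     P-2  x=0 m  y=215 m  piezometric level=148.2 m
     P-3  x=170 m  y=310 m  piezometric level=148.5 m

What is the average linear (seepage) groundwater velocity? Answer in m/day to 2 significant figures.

1.7 m/day

Taking P-1 as reference: P-2−P-1 = (-140, 25, -0.2); P-3−P-1 = (30, 120, +0.1).
Determinant of the coordinate differences = (-140)·120 − 30·25 = -17550.
∂h/∂x = [(-0.2)·120 − (+0.1)·25] / -17550 = +0.001510
∂h/∂y = [(-140)·(+0.1) − 30·(-0.2)] / -17550 = +0.0004558
|∇h| = √(0.001510² + 0.0004558²) = 0.001577
Seepage velocity v = K·i/n = 330.0 × 0.001577 / 0.3 = 1.735 m/day.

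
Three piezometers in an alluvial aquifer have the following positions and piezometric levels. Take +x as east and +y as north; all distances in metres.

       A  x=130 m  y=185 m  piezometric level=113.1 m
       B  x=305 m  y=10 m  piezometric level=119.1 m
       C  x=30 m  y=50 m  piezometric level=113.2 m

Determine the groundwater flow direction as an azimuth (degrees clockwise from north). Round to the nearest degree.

308°

Differences from A: to B (Δx, Δy, Δh) = (175, -175, +6.0); to C = (-100, -135, +0.1).
Determinant of the coordinate differences = 175·(-135) − (-100)·(-175) = -41125.
∂h/∂x = [(+6.0)·(-135) − (+0.1)·(-175)] / -41125 = +0.01927
∂h/∂y = [175·(+0.1) − (-100)·(+6.0)] / -41125 = -0.01502
Flow direction (−∇h) has components (-0.01927 E, +0.01502 N).
Azimuth = atan2(E, N) = atan2(-0.01927, +0.01502) = 307.9° ≈ 308°.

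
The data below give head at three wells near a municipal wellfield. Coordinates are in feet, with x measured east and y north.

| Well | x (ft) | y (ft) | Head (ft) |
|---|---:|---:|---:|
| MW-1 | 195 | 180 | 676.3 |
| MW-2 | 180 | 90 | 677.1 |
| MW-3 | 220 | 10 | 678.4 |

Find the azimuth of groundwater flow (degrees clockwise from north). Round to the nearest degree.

Differences from MW-1: to MW-2 (Δx, Δy, Δh) = (-15, -90, +0.8); to MW-3 = (25, -170, +2.1).
Solve a·Δx + b·Δy = Δh: det = (-15)·(-170) − 25·(-90) = 4800.
∂h/∂x = [(+0.8)·(-170) − (+2.1)·(-90)] / 4800 = +0.01104
∂h/∂y = [(-15)·(+2.1) − 25·(+0.8)] / 4800 = -0.01073
Flow direction (−∇h) has components (-0.01104 E, +0.01073 N).
Azimuth = atan2(E, N) = atan2(-0.01104, +0.01073) = 314.2° ≈ 314°.

314°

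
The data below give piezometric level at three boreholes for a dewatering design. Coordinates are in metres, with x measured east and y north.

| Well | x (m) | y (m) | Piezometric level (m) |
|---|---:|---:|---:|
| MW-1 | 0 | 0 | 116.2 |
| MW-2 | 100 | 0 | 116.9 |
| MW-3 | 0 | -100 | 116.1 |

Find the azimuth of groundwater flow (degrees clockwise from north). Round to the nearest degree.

∂h/∂x = (116.9 − 116.2) / (100 − 0) = +0.007000
∂h/∂y = (116.1 − 116.2) / (-100 − 0) = +0.001000
Flow direction (−∇h) has components (-0.007000 E, -0.001000 N).
Azimuth = atan2(E, N) = atan2(-0.007000, -0.001000) = 261.9° ≈ 262°.

262°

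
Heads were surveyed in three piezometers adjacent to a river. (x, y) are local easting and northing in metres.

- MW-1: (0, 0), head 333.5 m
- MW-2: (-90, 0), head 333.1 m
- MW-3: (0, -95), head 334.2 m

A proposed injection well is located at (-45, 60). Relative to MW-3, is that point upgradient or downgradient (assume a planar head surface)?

downgradient

∂h/∂x = (333.1 − 333.5) / (-90 − 0) = +0.004444
∂h/∂y = (334.2 − 333.5) / (-95 − 0) = -0.007368
Head at (-45, 60) = 333.5 + (+0.004444)·(-45) + (-0.007368)·(60) = 332.86 m.
That is lower than the 334.2 m at MW-3, so the point is downgradient.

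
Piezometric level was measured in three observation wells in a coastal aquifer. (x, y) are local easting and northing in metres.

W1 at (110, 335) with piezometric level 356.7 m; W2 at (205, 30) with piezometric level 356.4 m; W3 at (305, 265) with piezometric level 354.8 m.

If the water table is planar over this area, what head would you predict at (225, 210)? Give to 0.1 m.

355.8 m

Taking W1 as reference: W2−W1 = (95, -305, -0.3); W3−W1 = (195, -70, -1.9).
Solve a·Δx + b·Δy = Δh: det = 95·(-70) − 195·(-305) = 52825.
∂h/∂x = [(-0.3)·(-70) − (-1.9)·(-305)] / 52825 = -0.01057
∂h/∂y = [95·(-1.9) − 195·(-0.3)] / 52825 = -0.002310
h(225, 210) = 356.7 + (-0.01057)·(115) + (-0.002310)·(-125) = 356.7 -1.216 +0.289 = 355.773 m.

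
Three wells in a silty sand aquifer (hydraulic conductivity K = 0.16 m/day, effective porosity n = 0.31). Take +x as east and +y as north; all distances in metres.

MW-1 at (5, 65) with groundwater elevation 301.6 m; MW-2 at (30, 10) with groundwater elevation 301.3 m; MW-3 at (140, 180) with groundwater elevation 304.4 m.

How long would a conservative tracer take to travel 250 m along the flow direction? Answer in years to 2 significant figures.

Taking MW-1 as reference: MW-2−MW-1 = (25, -55, -0.3); MW-3−MW-1 = (135, 115, +2.8).
Solve a·Δx + b·Δy = Δh: det = 25·115 − 135·(-55) = 10300.
∂h/∂x = [(-0.3)·115 − (+2.8)·(-55)] / 10300 = +0.01160
∂h/∂y = [25·(+2.8) − 135·(-0.3)] / 10300 = +0.01073
|∇h| = √(0.01160² + 0.01073²) = 0.0158
Seepage velocity v = K·i/n = 0.16 × 0.0158 / 0.31 = 0.008155 m/day.
t = 250 / 0.008155 = 3.066e+04 days = 83.9 years.

84 years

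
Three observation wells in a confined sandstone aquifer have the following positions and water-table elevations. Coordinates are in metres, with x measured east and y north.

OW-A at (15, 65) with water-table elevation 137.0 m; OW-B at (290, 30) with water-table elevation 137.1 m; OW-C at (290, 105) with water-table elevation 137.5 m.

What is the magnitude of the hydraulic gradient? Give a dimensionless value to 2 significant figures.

0.0054

Taking OW-A as reference: OW-B−OW-A = (275, -35, +0.1); OW-C−OW-A = (275, 40, +0.5).
Solve a·Δx + b·Δy = Δh: det = 275·40 − 275·(-35) = 20625.
∂h/∂x = [(+0.1)·40 − (+0.5)·(-35)] / 20625 = +0.001042
∂h/∂y = [275·(+0.5) − 275·(+0.1)] / 20625 = +0.005333
|∇h| = √(0.001042² + 0.005333²) = 0.005434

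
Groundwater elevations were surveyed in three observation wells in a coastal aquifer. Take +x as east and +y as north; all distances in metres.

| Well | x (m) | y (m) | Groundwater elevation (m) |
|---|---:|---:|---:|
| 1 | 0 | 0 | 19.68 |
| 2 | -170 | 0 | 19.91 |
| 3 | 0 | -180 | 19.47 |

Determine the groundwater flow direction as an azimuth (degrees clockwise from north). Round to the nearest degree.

∂h/∂x = (19.91 − 19.68) / (-170 − 0) = -0.001353
∂h/∂y = (19.47 − 19.68) / (-180 − 0) = +0.001167
Flow direction (−∇h) has components (+0.001353 E, -0.001167 N).
Azimuth = atan2(E, N) = atan2(+0.001353, -0.001167) = 130.8° ≈ 131°.

131°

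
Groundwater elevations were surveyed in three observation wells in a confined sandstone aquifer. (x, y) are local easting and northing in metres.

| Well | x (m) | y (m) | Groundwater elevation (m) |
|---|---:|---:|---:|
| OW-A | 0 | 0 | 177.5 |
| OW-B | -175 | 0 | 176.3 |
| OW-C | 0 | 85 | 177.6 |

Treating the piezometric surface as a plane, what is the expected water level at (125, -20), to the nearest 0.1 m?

∂h/∂x = (176.3 − 177.5) / (-175 − 0) = +0.006857
∂h/∂y = (177.6 − 177.5) / (85 − 0) = +0.001176
h(125, -20) = 177.5 + (+0.006857)·(125) + (+0.001176)·(-20) = 177.5 +0.857 -0.024 = 178.334 m.

178.3 m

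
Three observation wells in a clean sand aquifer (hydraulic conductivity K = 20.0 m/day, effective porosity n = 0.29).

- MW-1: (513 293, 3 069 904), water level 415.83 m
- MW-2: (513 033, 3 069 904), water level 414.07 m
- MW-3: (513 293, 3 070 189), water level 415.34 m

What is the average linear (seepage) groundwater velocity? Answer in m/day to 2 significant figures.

∂h/∂x = (414.07 − 415.83) / (513033 − 513293) = +0.006769
∂h/∂y = (415.34 − 415.83) / (3070189 − 3069904) = -0.001719
|∇h| = √(0.006769² + -0.001719²) = 0.006984
Seepage velocity v = K·i/n = 20.0 × 0.006984 / 0.29 = 0.4817 m/day.

0.48 m/day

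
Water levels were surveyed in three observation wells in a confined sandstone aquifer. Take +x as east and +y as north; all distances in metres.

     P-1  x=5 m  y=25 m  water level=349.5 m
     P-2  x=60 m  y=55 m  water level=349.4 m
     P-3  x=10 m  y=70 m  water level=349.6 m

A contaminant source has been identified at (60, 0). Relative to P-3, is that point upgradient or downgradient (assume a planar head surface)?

downgradient

With h = a·x + b·y + c and P-1 as origin, the differences give:
  55·a + 30·b = -0.1
  5·a + 45·b = +0.1
Eliminate b (×45 and ×30, subtract): 2325·a = -7.50 → a = ∂h/∂x = -0.003226
Back-substitute: b = ∂h/∂y = +0.002581.
Head at (60, 0) = 349.5 + (-0.003226)·(55) + (+0.002581)·(-25) = 349.26 m.
That is lower than the 349.6 m at P-3, so the point is downgradient.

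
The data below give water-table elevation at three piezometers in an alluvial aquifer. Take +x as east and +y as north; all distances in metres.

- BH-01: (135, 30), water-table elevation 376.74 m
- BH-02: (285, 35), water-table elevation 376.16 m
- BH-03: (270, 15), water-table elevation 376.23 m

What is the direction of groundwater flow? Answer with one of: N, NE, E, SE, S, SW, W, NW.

Taking BH-01 as reference: BH-02−BH-01 = (150, 5, -0.58); BH-03−BH-01 = (135, -15, -0.51).
Solve a·Δx + b·Δy = Δh: det = 150·(-15) − 135·5 = -2925.
∂h/∂x = [(-0.58)·(-15) − (-0.51)·5] / -2925 = -0.003846
∂h/∂y = [150·(-0.51) − 135·(-0.58)] / -2925 = -0.0006154
Flow = −∇h = (+0.003846 east, +0.0006154 north), which points east.

E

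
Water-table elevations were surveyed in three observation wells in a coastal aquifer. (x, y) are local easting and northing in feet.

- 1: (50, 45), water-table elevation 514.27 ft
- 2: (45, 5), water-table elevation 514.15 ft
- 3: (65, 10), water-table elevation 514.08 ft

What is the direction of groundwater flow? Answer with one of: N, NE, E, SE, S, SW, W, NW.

SE

Taking 1 as reference: 2−1 = (-5, -40, -0.12); 3−1 = (15, -35, -0.19).
Solve a·Δx + b·Δy = Δh: det = (-5)·(-35) − 15·(-40) = 775.
∂h/∂x = [(-0.12)·(-35) − (-0.19)·(-40)] / 775 = -0.004387
∂h/∂y = [(-5)·(-0.19) − 15·(-0.12)] / 775 = +0.003548
Flow = −∇h = (+0.004387 east, -0.003548 north), which points southeast.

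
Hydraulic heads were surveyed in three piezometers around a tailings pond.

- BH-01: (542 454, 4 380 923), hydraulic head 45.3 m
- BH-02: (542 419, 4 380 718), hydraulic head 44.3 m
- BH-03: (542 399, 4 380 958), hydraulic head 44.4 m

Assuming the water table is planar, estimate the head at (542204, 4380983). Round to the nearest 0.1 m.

With h = a·x + b·y + c and BH-01 as origin, the differences give:
  (-35)·a + (-205)·b = -1.0
  (-55)·a + 35·b = -0.9
Eliminate b (×35 and ×(-205), subtract): -12500·a = -219.50 → a = ∂h/∂x = +0.01756
Back-substitute: b = ∂h/∂y = +0.001880.
h(542204, 4380983) = 45.3 + (+0.01756)·(-250) + (+0.001880)·(60) = 45.3 -4.390 +0.113 = 41.023 m.

41.0 m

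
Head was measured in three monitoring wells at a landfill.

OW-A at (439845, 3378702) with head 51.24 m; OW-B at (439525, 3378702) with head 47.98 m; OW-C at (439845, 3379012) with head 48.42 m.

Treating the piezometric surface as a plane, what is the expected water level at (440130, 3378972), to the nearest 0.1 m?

51.7 m

∂h/∂x = (47.98 − 51.24) / (439525 − 439845) = +0.01019
∂h/∂y = (48.42 − 51.24) / (3379012 − 3378702) = -0.009097
h(440130, 3378972) = 51.24 + (+0.01019)·(285) + (-0.009097)·(270) = 51.24 +2.903 -2.456 = 51.687 m.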